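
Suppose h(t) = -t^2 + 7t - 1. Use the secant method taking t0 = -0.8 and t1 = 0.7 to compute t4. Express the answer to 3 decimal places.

0.146

h(-0.8) = -7.24000, h(0.7) = 3.41000
t2 = 0.70000 − 3.41000·(0.70000 − (-0.80000)) / (3.41000 − (-7.24000)) = 0.70000 − (5.11500)/(10.65000) = 0.21972
h(0.21972) = 0.48975
t3 = 0.21972 − 0.48975·(0.21972 − 0.70000) / (0.48975 − 3.41000) = 0.21972 − (-0.23522)/(-2.92025) = 0.13917
h(0.13917) = -0.04517
t4 = 0.13917 − (-0.04517)·(0.13917 − 0.21972) / (-0.04517 − 0.48975) = 0.13917 − (0.00364)/(-0.53493) = 0.14597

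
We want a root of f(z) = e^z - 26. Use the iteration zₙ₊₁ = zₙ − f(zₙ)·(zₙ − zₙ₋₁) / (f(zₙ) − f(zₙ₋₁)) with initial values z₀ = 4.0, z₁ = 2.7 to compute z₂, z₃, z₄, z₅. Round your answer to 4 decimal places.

f(4.0) = 28.598150, f(2.7) = -11.120268
z₂ = 2.700000 − (-11.120268)·(2.700000 − 4.000000) / (-11.120268 − 28.598150) = 2.700000 − (14.456349)/(-39.718418) = 3.063971
f(3.063971) = -4.587585
z₃ = 3.063971 − (-4.587585)·(3.063971 − 2.700000) / (-4.587585 − (-11.120268)) = 3.063971 − (-1.669747)/(6.532684) = 3.319570
f(3.319570) = 1.648457
z₄ = 3.319570 − 1.648457·(3.319570 − 3.063971) / (1.648457 − (-4.587585)) = 3.319570 − (0.421344)/(6.236041) = 3.252004
f(3.252004) = -0.157925
z₅ = 3.252004 − (-0.157925)·(3.252004 − 3.319570) / (-0.157925 − 1.648457) = 3.252004 − (0.010670)/(-1.806381) = 3.257911

3.0640, 3.3196, 3.2520, 3.2579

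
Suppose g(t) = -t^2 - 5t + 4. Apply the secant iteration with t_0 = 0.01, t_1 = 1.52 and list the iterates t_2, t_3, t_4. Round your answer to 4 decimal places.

g(0.01) = 3.949900, g(1.52) = -5.910400
t_2 = 1.520000 − (-5.910400)·(1.520000 − 0.010000) / (-5.910400 − 3.949900) = 1.520000 − (-8.924704)/(-9.860300) = 0.614885
g(0.614885) = 0.547491
t_3 = 0.614885 − 0.547491·(0.614885 − 1.520000) / (0.547491 − (-5.910400)) = 0.614885 − (-0.495542)/(6.457891) = 0.691619
g(0.691619) = 0.063565
t_4 = 0.691619 − 0.063565·(0.691619 − 0.614885) / (0.063565 − 0.547491) = 0.691619 − (0.004878)/(-0.483925) = 0.701699

0.6149, 0.6916, 0.7017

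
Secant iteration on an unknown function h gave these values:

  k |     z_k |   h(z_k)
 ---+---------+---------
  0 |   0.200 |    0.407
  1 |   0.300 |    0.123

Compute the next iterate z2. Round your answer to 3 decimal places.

z2 = 0.300 − 0.123·(0.300 − 0.200) / (0.123 − 0.407)
   = 0.300 − (0.01230)/(-0.28400) = 0.34331

0.343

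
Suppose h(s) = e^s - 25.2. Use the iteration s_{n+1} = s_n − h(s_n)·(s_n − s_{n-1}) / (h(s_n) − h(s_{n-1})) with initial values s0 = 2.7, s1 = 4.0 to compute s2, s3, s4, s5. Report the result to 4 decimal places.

3.0378, 3.1616, 3.2333, 3.2266

h(2.7) = -10.320268, h(4.0) = 29.398150
s2 = 4.000000 − 29.398150·(4.000000 − 2.700000) / (29.398150 − (-10.320268)) = 4.000000 − (38.217595)/(39.718418) = 3.037787
h(3.037787) = -4.340978
s3 = 3.037787 − (-4.340978)·(3.037787 − 4.000000) / (-4.340978 − 29.398150) = 3.037787 − (4.176947)/(-33.739128) = 3.161588
h(3.161588) = -1.591948
s4 = 3.161588 − (-1.591948)·(3.161588 − 3.037787) / (-1.591948 − (-4.340978)) = 3.161588 − (-0.197085)/(2.749030) = 3.233280
h(3.233280) = 0.162722
s5 = 3.233280 − 0.162722·(3.233280 − 3.161588) / (0.162722 − (-1.591948)) = 3.233280 − (0.011666)/(1.754670) = 3.226632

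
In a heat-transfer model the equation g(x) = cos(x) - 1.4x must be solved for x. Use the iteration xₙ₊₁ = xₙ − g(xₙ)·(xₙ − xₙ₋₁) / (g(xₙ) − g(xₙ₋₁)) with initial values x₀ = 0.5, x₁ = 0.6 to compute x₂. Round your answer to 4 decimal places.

g(0.5) = 0.177583, g(0.6) = -0.014664
x₂ = 0.600000 − (-0.014664)·(0.600000 − 0.500000) / (-0.014664 − 0.177583) = 0.600000 − (-0.001466)/(-0.192247) = 0.592372

0.5924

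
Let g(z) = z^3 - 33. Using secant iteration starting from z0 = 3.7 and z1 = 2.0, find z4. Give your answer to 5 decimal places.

3.20013

g(3.7) = 17.6530000, g(2.0) = -25.0000000
z2 = 2.0000000 − (-25.0000000)·(2.0000000 − 3.7000000) / (-25.0000000 − 17.6530000) = 2.0000000 − (42.5000000)/(-42.6530000) = 2.9964129
g(2.9964129) = -6.0967356
z3 = 2.9964129 − (-6.0967356)·(2.9964129 − 2.0000000) / (-6.0967356 − (-25.0000000)) = 2.9964129 − (-6.0748661)/(18.9032644) = 3.3177789
g(3.3177789) = 3.5209713
z4 = 3.3177789 − 3.5209713·(3.3177789 − 2.9964129) / (3.5209713 − (-6.0967356)) = 3.3177789 − (1.1315204)/(9.6177069) = 3.2001292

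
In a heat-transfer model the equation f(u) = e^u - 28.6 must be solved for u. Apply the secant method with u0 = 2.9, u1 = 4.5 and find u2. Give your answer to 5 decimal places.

3.13219

f(2.9) = -10.4258546, f(4.5) = 61.4171313
u2 = 4.5000000 − 61.4171313·(4.5000000 − 2.9000000) / (61.4171313 − (-10.4258546)) = 4.5000000 − (98.2674101)/(71.8429859) = 3.1321920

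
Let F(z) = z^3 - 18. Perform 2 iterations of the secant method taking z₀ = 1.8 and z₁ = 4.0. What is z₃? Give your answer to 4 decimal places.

F(1.8) = -12.168000, F(4.0) = 46.000000
z₂ = 4.000000 − 46.000000·(4.000000 − 1.800000) / (46.000000 − (-12.168000)) = 4.000000 − (101.200000)/(58.168000) = 2.260212
F(2.260212) = -6.453578
z₃ = 2.260212 − (-6.453578)·(2.260212 − 4.000000) / (-6.453578 − 46.000000) = 2.260212 − (11.227859)/(-52.453578) = 2.474265

2.4743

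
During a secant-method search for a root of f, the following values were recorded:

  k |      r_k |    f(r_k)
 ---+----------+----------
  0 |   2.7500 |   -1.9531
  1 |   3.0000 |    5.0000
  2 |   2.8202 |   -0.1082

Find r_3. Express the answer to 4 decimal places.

r_3 = 2.8202 − (-0.1082)·(2.8202 − 3.0000) / (-0.1082 − 5.0000)
   = 2.8202 − (0.019454)/(-5.108200) = 2.824008

2.8240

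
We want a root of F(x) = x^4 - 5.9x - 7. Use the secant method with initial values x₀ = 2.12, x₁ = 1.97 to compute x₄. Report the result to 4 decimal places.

2.0981

F(2.12) = 0.691631, F(1.97) = -3.561615
x₂ = 1.970000 − (-3.561615)·(1.970000 − 2.120000) / (-3.561615 − 0.691631) = 1.970000 − (0.534242)/(-4.253247) = 2.095608
F(2.095608) = -0.078171
x₃ = 2.095608 − (-0.078171)·(2.095608 − 1.970000) / (-0.078171 − (-3.561615)) = 2.095608 − (-0.009819)/(3.483444) = 2.098427
F(2.098427) = 0.009172
x₄ = 2.098427 − 0.009172·(2.098427 − 2.095608) / (0.009172 − (-0.078171)) = 2.098427 − (0.000026)/(0.087343) = 2.098131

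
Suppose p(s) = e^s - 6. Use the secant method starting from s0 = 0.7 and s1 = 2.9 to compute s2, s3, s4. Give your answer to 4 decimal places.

1.2427, 1.5283, 1.8748

p(0.7) = -3.986247, p(2.9) = 12.174145
s2 = 2.900000 − 12.174145·(2.900000 − 0.700000) / (12.174145 − (-3.986247)) = 2.900000 − (26.783120)/(16.160393) = 1.242669
p(1.242669) = -2.535151
s3 = 1.242669 − (-2.535151)·(1.242669 − 2.900000) / (-2.535151 − 12.174145) = 1.242669 − (4.201585)/(-14.709297) = 1.528310
p(1.528310) = -1.389619
s4 = 1.528310 − (-1.389619)·(1.528310 − 1.242669) / (-1.389619 − (-2.535151)) = 1.528310 − (-0.396933)/(1.145532) = 1.874816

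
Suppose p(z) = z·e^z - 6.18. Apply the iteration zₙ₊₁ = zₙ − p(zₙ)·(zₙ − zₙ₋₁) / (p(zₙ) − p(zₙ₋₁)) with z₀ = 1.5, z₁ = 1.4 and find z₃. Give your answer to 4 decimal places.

p(1.5) = 0.542534, p(1.4) = -0.502720
z₂ = 1.400000 − (-0.502720)·(1.400000 − 1.500000) / (-0.502720 − 0.542534) = 1.400000 − (0.050272)/(-1.045254) = 1.448096
p(1.448096) = -0.018349
z₃ = 1.448096 − (-0.018349)·(1.448096 − 1.400000) / (-0.018349 − (-0.502720)) = 1.448096 − (-0.000883)/(0.484371) = 1.449917

1.4499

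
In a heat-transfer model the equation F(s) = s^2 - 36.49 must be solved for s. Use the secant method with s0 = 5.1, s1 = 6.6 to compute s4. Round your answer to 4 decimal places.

6.0407

F(5.1) = -10.480000, F(6.6) = 7.070000
s2 = 6.600000 − 7.070000·(6.600000 − 5.100000) / (7.070000 − (-10.480000)) = 6.600000 − (10.605000)/(17.550000) = 5.995726
F(5.995726) = -0.541264
s3 = 5.995726 − (-0.541264)·(5.995726 − 6.600000) / (-0.541264 − 7.070000) = 5.995726 − (0.327071)/(-7.611264) = 6.038699
F(6.038699) = -0.024120
s4 = 6.038699 − (-0.024120)·(6.038699 − 5.995726) / (-0.024120 − (-0.541264)) = 6.038699 − (-0.001036)/(0.517144) = 6.040703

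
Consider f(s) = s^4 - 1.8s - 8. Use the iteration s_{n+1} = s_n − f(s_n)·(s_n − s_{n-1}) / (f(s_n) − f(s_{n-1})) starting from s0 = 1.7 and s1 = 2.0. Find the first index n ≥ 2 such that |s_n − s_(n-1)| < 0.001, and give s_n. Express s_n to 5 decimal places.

f(1.7) = -2.7079000, f(2.0) = 4.4000000
s2 = 2.0000000 − 4.4000000·(0.3000000)/(7.1079000) = 1.8142911;  |Δ| = 0.1857089
f(1.8142911) = -0.4307489
s3 = 1.8142911 − (-0.4307489)·(-0.1857089)/(-4.8307489) = 1.8308505;  |Δ| = 0.0165593
f(1.8308505) = -0.0595371
s4 = 1.8308505 − (-0.0595371)·(0.0165593)/(0.3712118) = 1.8335063;  |Δ| = 0.0026559
f(1.8335063) = 0.0010212
s5 = 1.8335063 − 0.0010212·(0.0026559)/(0.0605583) = 1.8334615;  |Δ| = 0.0000448
|s5 − s4| = 0.0000448 < 0.001

n = 5, s_n = 1.83346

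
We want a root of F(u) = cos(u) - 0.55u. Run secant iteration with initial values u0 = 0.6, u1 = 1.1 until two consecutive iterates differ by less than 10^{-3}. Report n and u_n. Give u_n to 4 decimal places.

F(0.6) = 0.495336, F(1.1) = -0.151404
u2 = 1.100000 − (-0.151404)·(0.500000)/(-0.646739) = 0.982948;  |Δ| = 0.117052
F(0.982948) = 0.013950
u3 = 0.982948 − 0.013950·(-0.117052)/(0.165354) = 0.992823;  |Δ| = 0.009875
F(0.992823) = 0.000274
u4 = 0.992823 − 0.000274·(0.009875)/(-0.013675) = 0.993022;  |Δ| = 0.000198
|u4 − u3| = 0.000198 < 10^{-3}

n = 4, u_n = 0.9930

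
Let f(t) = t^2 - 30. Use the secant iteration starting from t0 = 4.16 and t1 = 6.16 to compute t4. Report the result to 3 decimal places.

f(4.16) = -12.69440, f(6.16) = 7.94560
t2 = 6.16000 − 7.94560·(6.16000 − 4.16000) / (7.94560 − (-12.69440)) = 6.16000 − (15.89120)/(20.64000) = 5.39008
f(5.39008) = -0.94706
t3 = 5.39008 − (-0.94706)·(5.39008 − 6.16000) / (-0.94706 − 7.94560) = 5.39008 − (0.72917)/(-8.89266) = 5.47207
f(5.47207) = -0.05641
t4 = 5.47207 − (-0.05641)·(5.47207 − 5.39008) / (-0.05641 − (-0.94706)) = 5.47207 − (-0.00463)/(0.89066) = 5.47727

5.477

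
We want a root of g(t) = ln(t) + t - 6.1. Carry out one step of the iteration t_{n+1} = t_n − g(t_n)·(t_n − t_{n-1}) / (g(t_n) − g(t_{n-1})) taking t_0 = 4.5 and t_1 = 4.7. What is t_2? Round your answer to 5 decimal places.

4.57879

g(4.5) = -0.0959226, g(4.7) = 0.1475625
t_2 = 4.7000000 − 0.1475625·(4.7000000 − 4.5000000) / (0.1475625 − (-0.0959226)) = 4.7000000 − (0.0295125)/(0.2434851) = 4.5787913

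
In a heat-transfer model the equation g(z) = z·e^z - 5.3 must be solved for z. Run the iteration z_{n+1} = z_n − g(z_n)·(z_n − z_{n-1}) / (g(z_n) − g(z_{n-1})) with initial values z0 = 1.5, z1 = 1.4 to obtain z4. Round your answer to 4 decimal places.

1.3601

g(1.5) = 1.422534, g(1.4) = 0.377280
z2 = 1.400000 − 0.377280·(1.400000 − 1.500000) / (0.377280 − 1.422534) = 1.400000 − (-0.037728)/(-1.045254) = 1.363905
g(1.363905) = 0.034833
z3 = 1.363905 − 0.034833·(1.363905 − 1.400000) / (0.034833 − 0.377280) = 1.363905 − (-0.001257)/(-0.342447) = 1.360234
g(1.360234) = 0.000974
z4 = 1.360234 − 0.000974·(1.360234 − 1.363905) / (0.000974 − 0.034833) = 1.360234 − (-0.000004)/(-0.033859) = 1.360128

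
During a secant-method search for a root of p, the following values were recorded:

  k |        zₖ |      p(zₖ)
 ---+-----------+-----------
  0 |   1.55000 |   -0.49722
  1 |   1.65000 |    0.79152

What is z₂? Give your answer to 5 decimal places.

1.58858

z₂ = 1.65000 − 0.79152·(1.65000 − 1.55000) / (0.79152 − (-0.49722))
   = 1.65000 − (0.0791520)/(1.2887400) = 1.5885819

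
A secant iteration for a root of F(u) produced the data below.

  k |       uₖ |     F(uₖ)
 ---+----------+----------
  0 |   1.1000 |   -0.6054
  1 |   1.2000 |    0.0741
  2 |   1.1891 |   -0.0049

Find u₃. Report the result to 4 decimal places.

u₃ = 1.1891 − (-0.0049)·(1.1891 − 1.2000) / (-0.0049 − 0.0741)
   = 1.1891 − (0.000053)/(-0.079000) = 1.189776

1.1898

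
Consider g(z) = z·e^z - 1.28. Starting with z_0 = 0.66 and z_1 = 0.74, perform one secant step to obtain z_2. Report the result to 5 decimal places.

0.66089

g(0.66) = -0.0030371, g(0.74) = 0.2709923
z_2 = 0.7400000 − 0.2709923·(0.7400000 − 0.6600000) / (0.2709923 − (-0.0030371)) = 0.7400000 − (0.0216794)/(0.2740293) = 0.6608866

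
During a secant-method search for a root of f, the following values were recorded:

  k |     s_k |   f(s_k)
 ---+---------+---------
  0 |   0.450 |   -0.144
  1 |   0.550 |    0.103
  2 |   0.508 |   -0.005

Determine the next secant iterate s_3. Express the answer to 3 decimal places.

0.510

s_3 = 0.508 − (-0.005)·(0.508 − 0.550) / (-0.005 − 0.103)
   = 0.508 − (0.00021)/(-0.10800) = 0.50994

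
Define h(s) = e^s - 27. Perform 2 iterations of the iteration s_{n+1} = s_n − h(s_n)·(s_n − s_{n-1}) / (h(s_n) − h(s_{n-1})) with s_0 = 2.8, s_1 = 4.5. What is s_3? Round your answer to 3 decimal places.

3.171

h(2.8) = -10.55535, h(4.5) = 63.01713
s_2 = 4.50000 − 63.01713·(4.50000 − 2.80000) / (63.01713 − (-10.55535)) = 4.50000 − (107.12912)/(73.57248) = 3.04390
h(3.04390) = -6.01313
s_3 = 3.04390 − (-6.01313)·(3.04390 − 4.50000) / (-6.01313 − 63.01713) = 3.04390 − (8.75574)/(-69.03026) = 3.17074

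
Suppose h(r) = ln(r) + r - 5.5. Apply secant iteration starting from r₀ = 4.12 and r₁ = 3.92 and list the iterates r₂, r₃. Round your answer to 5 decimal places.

4.09129, 4.09117

h(4.12) = 0.0358532, h(3.92) = -0.2139083
r₂ = 3.9200000 − (-0.2139083)·(3.9200000 − 4.1200000) / (-0.2139083 − 0.0358532) = 3.9200000 − (0.0427817)/(-0.2497615) = 4.0912901
h(4.0912901) = 0.0001504
r₃ = 4.0912901 − 0.0001504·(4.0912901 − 3.9200000) / (0.0001504 − (-0.2139083)) = 4.0912901 − (0.0000258)/(0.2140588) = 4.0911697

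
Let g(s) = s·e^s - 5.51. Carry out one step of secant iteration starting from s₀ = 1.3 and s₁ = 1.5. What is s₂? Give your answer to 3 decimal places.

1.376

g(1.3) = -0.73991, g(1.5) = 1.21253
s₂ = 1.50000 − 1.21253·(1.50000 − 1.30000) / (1.21253 − (-0.73991)) = 1.50000 − (0.24251)/(1.95245) = 1.37579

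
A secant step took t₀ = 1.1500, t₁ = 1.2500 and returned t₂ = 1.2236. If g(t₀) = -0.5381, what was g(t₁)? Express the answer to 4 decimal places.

The secant line through (1.1500, -0.5381) and (1.2500, g(t₁)) crosses zero at t₂ = 1.2236.
So (1.1500, -0.5381), (1.2500, g(t₁)), (1.2236, 0) are collinear:
g(t₁) = -0.5381 · (1.2500 − 1.2236) / (1.1500 − 1.2236) = -0.5381 · (0.026400)/(-0.073600) = 0.193014

0.1930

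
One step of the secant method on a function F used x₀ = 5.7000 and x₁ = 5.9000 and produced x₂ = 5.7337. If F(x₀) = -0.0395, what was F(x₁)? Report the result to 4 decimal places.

0.1949

The secant line through (5.7000, -0.0395) and (5.9000, F(x₁)) crosses zero at x₂ = 5.7337.
So (5.7000, -0.0395), (5.9000, F(x₁)), (5.7337, 0) are collinear:
F(x₁) = -0.0395 · (5.9000 − 5.7337) / (5.7000 − 5.7337) = -0.0395 · (0.166300)/(-0.033700) = 0.194921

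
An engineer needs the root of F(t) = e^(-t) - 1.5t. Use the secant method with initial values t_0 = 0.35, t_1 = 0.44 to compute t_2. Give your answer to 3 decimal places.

0.433

F(0.35) = 0.17969, F(0.44) = -0.01596
t_2 = 0.44000 − (-0.01596)·(0.44000 − 0.35000) / (-0.01596 − 0.17969) = 0.44000 − (-0.00144)/(-0.19565) = 0.43266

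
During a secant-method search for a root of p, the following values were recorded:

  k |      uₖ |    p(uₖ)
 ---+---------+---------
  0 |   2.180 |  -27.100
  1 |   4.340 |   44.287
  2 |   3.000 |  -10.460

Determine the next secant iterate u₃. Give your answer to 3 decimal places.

u₃ = 3.000 − (-10.460)·(3.000 − 4.340) / (-10.460 − 44.287)
   = 3.000 − (14.01640)/(-54.74700) = 3.25602

3.256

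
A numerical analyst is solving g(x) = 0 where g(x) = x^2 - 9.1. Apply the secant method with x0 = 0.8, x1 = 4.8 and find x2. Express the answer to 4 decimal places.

2.3107

g(0.8) = -8.460000, g(4.8) = 13.940000
x2 = 4.800000 − 13.940000·(4.800000 − 0.800000) / (13.940000 − (-8.460000)) = 4.800000 − (55.760000)/(22.400000) = 2.310714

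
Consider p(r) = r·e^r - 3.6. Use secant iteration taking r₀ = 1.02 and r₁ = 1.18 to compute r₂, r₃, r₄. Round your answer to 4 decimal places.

p(1.02) = -0.771341, p(1.18) = 0.240162
r₂ = 1.180000 − 0.240162·(1.180000 − 1.020000) / (0.240162 − (-0.771341)) = 1.180000 − (0.038426)/(1.011503) = 1.142011
p(1.142011) = -0.022007
r₃ = 1.142011 − (-0.022007)·(1.142011 − 1.180000) / (-0.022007 − 0.240162) = 1.142011 − (0.000836)/(-0.262169) = 1.145200
p(1.145200) = -0.000556
r₄ = 1.145200 − (-0.000556)·(1.145200 − 1.142011) / (-0.000556 − (-0.022007)) = 1.145200 − (-0.000002)/(0.021451) = 1.145283

1.1420, 1.1452, 1.1453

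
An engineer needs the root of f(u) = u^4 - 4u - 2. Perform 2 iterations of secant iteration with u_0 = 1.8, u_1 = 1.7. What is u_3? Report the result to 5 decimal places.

f(1.8) = 1.2976000, f(1.7) = -0.4479000
u_2 = 1.7000000 − (-0.4479000)·(1.7000000 − 1.8000000) / (-0.4479000 − 1.2976000) = 1.7000000 − (0.0447900)/(-1.7455000) = 1.7256603
f(1.7256603) = -0.0347326
u_3 = 1.7256603 − (-0.0347326)·(1.7256603 − 1.7000000) / (-0.0347326 − (-0.4479000)) = 1.7256603 − (-0.0008912)/(0.4131674) = 1.7278174

1.72782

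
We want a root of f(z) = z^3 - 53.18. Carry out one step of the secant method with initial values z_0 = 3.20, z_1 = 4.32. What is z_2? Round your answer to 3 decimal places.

f(3.20) = -20.41200, f(4.32) = 27.44157
z_2 = 4.32000 − 27.44157·(4.32000 − 3.20000) / (27.44157 − (-20.41200)) = 4.32000 − (30.73456)/(47.85357) = 3.67774

3.678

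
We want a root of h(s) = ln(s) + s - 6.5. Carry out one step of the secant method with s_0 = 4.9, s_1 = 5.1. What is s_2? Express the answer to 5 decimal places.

h(4.9) = -0.0107648, h(5.1) = 0.2292405
s_2 = 5.1000000 − 0.2292405·(5.1000000 − 4.9000000) / (0.2292405 − (-0.0107648)) = 5.1000000 − (0.0458481)/(0.2400053) = 4.9089705

4.90897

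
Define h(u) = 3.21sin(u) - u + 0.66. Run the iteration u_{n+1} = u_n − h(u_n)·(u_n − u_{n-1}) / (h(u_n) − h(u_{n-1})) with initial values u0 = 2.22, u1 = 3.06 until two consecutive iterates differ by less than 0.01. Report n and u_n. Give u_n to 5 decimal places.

n = 4, u_n = 2.52260

h(2.22) = 0.9969752, h(3.06) = -2.1383781
u2 = 3.0600000 − (-2.1383781)·(0.8400000)/(-3.1353533) = 2.4871020;  |Δ| = 0.5728980
h(2.4871020) = 0.1270023
u3 = 2.4871020 − 0.1270023·(-0.5728980)/(2.2653804) = 2.5192199;  |Δ| = 0.0321179
h(2.5192199) = 0.0120965
u4 = 2.5192199 − 0.0120965·(0.0321179)/(-0.1149058) = 2.5226011;  |Δ| = 0.0033812
|u4 − u3| = 0.0033812 < 0.01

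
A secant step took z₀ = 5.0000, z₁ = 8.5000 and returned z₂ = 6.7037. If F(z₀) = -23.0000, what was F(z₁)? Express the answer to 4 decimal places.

The secant line through (5.0000, -23.0000) and (8.5000, F(z₁)) crosses zero at z₂ = 6.7037.
So (5.0000, -23.0000), (8.5000, F(z₁)), (6.7037, 0) are collinear:
F(z₁) = -23.0000 · (8.5000 − 6.7037) / (5.0000 − 6.7037) = -23.0000 · (1.796300)/(-1.703700) = 24.250103

24.2501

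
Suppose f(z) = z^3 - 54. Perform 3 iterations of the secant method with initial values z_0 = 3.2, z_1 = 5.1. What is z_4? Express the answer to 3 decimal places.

3.782

f(3.2) = -21.23200, f(5.1) = 78.65100
z_2 = 5.10000 − 78.65100·(5.10000 − 3.20000) / (78.65100 − (-21.23200)) = 5.10000 − (149.43690)/(99.88300) = 3.60388
f(3.60388) = -7.19296
z_3 = 3.60388 − (-7.19296)·(3.60388 − 5.10000) / (-7.19296 − 78.65100) = 3.60388 − (10.76153)/(-85.84396) = 3.72924
f(3.72924) = -2.13651
z_4 = 3.72924 − (-2.13651)·(3.72924 − 3.60388) / (-2.13651 − (-7.19296)) = 3.72924 − (-0.26784)/(5.05645) = 3.78221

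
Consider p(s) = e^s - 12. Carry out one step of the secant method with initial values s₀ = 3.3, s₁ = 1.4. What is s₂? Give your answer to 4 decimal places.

p(3.3) = 15.112639, p(1.4) = -7.944800
s₂ = 1.400000 − (-7.944800)·(1.400000 − 3.300000) / (-7.944800 − 15.112639) = 1.400000 − (15.095120)/(-23.057439) = 2.054675

2.0547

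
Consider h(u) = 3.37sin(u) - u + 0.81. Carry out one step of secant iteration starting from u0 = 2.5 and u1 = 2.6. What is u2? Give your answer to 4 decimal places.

2.5861

h(2.5) = 0.326851, h(2.6) = -0.052760
u2 = 2.600000 − (-0.052760)·(2.600000 − 2.500000) / (-0.052760 − 0.326851) = 2.600000 − (-0.005276)/(-0.379612) = 2.586101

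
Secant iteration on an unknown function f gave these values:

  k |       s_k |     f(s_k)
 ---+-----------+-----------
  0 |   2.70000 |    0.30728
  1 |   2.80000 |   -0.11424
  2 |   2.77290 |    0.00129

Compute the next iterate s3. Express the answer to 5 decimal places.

s3 = 2.77290 − 0.00129·(2.77290 − 2.80000) / (0.00129 − (-0.11424))
   = 2.77290 − (-0.0000350)/(0.1155300) = 2.7732026

2.77320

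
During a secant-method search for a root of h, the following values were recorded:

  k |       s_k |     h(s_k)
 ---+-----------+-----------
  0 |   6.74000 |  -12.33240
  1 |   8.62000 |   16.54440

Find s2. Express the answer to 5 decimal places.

7.54289

s2 = 8.62000 − 16.54440·(8.62000 − 6.74000) / (16.54440 − (-12.33240))
   = 8.62000 − (31.1034720)/(28.8768000) = 7.5428906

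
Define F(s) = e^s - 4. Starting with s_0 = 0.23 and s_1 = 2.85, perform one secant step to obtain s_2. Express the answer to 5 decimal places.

F(0.23) = -2.7414000, F(2.85) = 13.2877818
s_2 = 2.8500000 − 13.2877818·(2.8500000 − 0.2300000) / (13.2877818 − (-2.7414000)) = 2.8500000 − (34.8139884)/(16.0291818) = 0.6780870

0.67809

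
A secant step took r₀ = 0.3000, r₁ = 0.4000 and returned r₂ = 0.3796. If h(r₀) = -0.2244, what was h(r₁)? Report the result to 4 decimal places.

0.0575

The secant line through (0.3000, -0.2244) and (0.4000, h(r₁)) crosses zero at r₂ = 0.3796.
So (0.3000, -0.2244), (0.4000, h(r₁)), (0.3796, 0) are collinear:
h(r₁) = -0.2244 · (0.4000 − 0.3796) / (0.3000 − 0.3796) = -0.2244 · (0.020400)/(-0.079600) = 0.057510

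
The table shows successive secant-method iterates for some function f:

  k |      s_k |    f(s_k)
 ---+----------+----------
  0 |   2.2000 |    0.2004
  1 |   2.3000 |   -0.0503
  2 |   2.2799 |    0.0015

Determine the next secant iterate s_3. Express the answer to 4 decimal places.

s_3 = 2.2799 − 0.0015·(2.2799 − 2.3000) / (0.0015 − (-0.0503))
   = 2.2799 − (-0.000030)/(0.051800) = 2.280482

2.2805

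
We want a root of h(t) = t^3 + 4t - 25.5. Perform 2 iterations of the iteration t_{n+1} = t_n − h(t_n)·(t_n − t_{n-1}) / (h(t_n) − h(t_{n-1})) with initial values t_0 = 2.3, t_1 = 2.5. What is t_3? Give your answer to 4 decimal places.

h(2.3) = -4.133000, h(2.5) = 0.125000
t_2 = 2.500000 − 0.125000·(2.500000 − 2.300000) / (0.125000 − (-4.133000)) = 2.500000 − (0.025000)/(4.258000) = 2.494129
h(2.494129) = -0.008314
t_3 = 2.494129 − (-0.008314)·(2.494129 − 2.500000) / (-0.008314 − 0.125000) = 2.494129 − (0.000049)/(-0.133314) = 2.494495

2.4945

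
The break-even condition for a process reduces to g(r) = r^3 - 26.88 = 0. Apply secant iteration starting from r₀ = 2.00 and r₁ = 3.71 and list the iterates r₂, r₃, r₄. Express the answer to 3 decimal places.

2.750, 2.943, 3.000

g(2.00) = -18.88000, g(3.71) = 24.18481
r₂ = 3.71000 − 24.18481·(3.71000 − 2.00000) / (24.18481 − (-18.88000)) = 3.71000 − (41.35603)/(43.06481) = 2.74968
g(2.74968) = -6.09040
r₃ = 2.74968 − (-6.09040)·(2.74968 − 3.71000) / (-6.09040 − 24.18481) = 2.74968 − (5.84874)/(-30.27521) = 2.94286
g(2.94286) = -1.39345
r₄ = 2.94286 − (-1.39345)·(2.94286 − 2.74968) / (-1.39345 − (-6.09040)) = 2.94286 − (-0.26919)/(4.69695) = 3.00018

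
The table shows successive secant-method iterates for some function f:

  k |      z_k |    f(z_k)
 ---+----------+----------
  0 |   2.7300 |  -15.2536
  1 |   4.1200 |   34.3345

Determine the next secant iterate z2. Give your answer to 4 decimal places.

3.1576

z2 = 4.1200 − 34.3345·(4.1200 − 2.7300) / (34.3345 − (-15.2536))
   = 4.1200 − (47.724955)/(49.588100) = 3.157572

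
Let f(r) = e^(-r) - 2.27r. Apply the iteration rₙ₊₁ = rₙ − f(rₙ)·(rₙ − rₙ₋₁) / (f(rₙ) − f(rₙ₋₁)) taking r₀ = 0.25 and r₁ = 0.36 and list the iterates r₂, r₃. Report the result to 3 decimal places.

f(0.25) = 0.21130, f(0.36) = -0.11952
r₂ = 0.36000 − (-0.11952)·(0.36000 − 0.25000) / (-0.11952 − 0.21130) = 0.36000 − (-0.01315)/(-0.33082) = 0.32026
f(0.32026) = -0.00102
r₃ = 0.32026 − (-0.00102)·(0.32026 − 0.36000) / (-0.00102 − (-0.11952)) = 0.32026 − (0.00004)/(0.11850) = 0.31991

0.320, 0.320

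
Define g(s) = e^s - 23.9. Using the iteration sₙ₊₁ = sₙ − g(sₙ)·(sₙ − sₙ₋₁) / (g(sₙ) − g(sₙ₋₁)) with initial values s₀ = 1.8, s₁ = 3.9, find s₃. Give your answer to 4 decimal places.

3.0009

g(1.8) = -17.850353, g(3.9) = 25.502449
s₂ = 3.900000 − 25.502449·(3.900000 − 1.800000) / (25.502449 − (-17.850353)) = 3.900000 − (53.555143)/(43.352802) = 2.664667
g(2.664667) = -9.536833
s₃ = 2.664667 − (-9.536833)·(2.664667 − 3.900000) / (-9.536833 − 25.502449) = 2.664667 − (11.781164)/(-35.039282) = 3.000894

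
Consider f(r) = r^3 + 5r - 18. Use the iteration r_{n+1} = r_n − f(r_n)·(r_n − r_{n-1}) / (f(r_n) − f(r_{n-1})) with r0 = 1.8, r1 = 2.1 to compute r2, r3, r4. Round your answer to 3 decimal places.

1.993, 2.000, 2.000

f(1.8) = -3.16800, f(2.1) = 1.76100
r2 = 2.10000 − 1.76100·(2.10000 − 1.80000) / (1.76100 − (-3.16800)) = 2.10000 − (0.52830)/(4.92900) = 1.99282
f(1.99282) = -0.12178
r3 = 1.99282 − (-0.12178)·(1.99282 − 2.10000) / (-0.12178 − 1.76100) = 1.99282 − (0.01305)/(-1.88278) = 1.99975
f(1.99975) = -0.00423
r4 = 1.99975 − (-0.00423)·(1.99975 − 1.99282) / (-0.00423 − (-0.12178)) = 1.99975 − (-0.00003)/(0.11755) = 2.00000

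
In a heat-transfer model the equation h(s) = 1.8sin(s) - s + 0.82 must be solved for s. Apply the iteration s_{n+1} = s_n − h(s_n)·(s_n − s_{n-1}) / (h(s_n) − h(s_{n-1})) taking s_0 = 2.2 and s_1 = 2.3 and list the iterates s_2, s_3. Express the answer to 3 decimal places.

2.235, 2.236

h(2.2) = 0.07529, h(2.3) = -0.13773
s_2 = 2.30000 − (-0.13773)·(2.30000 − 2.20000) / (-0.13773 − 0.07529) = 2.30000 − (-0.01377)/(-0.21302) = 2.23535
h(2.23535) = 0.00161
s_3 = 2.23535 − 0.00161·(2.23535 − 2.30000) / (0.00161 − (-0.13773)) = 2.23535 − (-0.00010)/(0.13934) = 2.23609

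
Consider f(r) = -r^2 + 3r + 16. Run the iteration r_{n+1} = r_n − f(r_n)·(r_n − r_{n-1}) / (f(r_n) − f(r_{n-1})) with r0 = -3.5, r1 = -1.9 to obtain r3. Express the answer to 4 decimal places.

-2.7807

f(-3.5) = -6.750000, f(-1.9) = 6.690000
r2 = -1.900000 − 6.690000·(-1.900000 − (-3.500000)) / (6.690000 − (-6.750000)) = -1.900000 − (10.704000)/(13.440000) = -2.696429
f(-2.696429) = 0.639987
r3 = -2.696429 − 0.639987·(-2.696429 − (-1.900000)) / (0.639987 − 6.690000) = -2.696429 − (-0.509704)/(-6.050013) = -2.780677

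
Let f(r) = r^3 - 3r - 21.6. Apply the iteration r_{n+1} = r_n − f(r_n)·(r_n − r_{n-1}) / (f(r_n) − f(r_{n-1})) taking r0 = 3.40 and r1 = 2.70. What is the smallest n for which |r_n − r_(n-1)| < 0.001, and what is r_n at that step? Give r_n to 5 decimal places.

n = 5, r_n = 3.14229

f(3.40) = 7.5040000, f(2.70) = -10.0170000
r2 = 2.7000000 − (-10.0170000)·(-0.7000000)/(-17.5210000) = 3.1001998;  |Δ| = 0.4001998
f(3.1001998) = -1.1038398
r3 = 3.1001998 − (-1.1038398)·(0.4001998)/(8.9131602) = 3.1497620;  |Δ| = 0.0495623
f(3.1497620) = 0.1995056
r4 = 3.1497620 − 0.1995056·(0.0495623)/(1.3033454) = 3.1421754;  |Δ| = 0.0075866
f(3.1421754) = -0.0029909
r5 = 3.1421754 − (-0.0029909)·(-0.0075866)/(-0.2024966) = 3.1422875;  |Δ| = 0.0001121
|r5 − r4| = 0.0001121 < 0.001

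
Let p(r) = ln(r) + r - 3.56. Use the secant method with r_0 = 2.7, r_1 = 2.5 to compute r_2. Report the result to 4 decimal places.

p(2.7) = 0.133252, p(2.5) = -0.143709
r_2 = 2.500000 − (-0.143709)·(2.500000 − 2.700000) / (-0.143709 − 0.133252) = 2.500000 − (0.028742)/(-0.276961) = 2.603776

2.6038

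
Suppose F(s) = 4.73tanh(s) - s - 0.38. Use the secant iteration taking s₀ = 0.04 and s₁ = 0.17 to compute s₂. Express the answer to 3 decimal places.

F(0.04) = -0.23090, F(0.17) = 0.24644
s₂ = 0.17000 − 0.24644·(0.17000 − 0.04000) / (0.24644 − (-0.23090)) = 0.17000 − (0.03204)/(0.47734) = 0.10288

0.103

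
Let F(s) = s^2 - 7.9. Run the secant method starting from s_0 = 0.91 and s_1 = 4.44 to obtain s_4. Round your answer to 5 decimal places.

F(0.91) = -7.0719000, F(4.44) = 11.8136000
s_2 = 4.4400000 − 11.8136000·(4.4400000 − 0.9100000) / (11.8136000 − (-7.0719000)) = 4.4400000 − (41.7020080)/(18.8855000) = 2.2318505
F(2.2318505) = -2.9188435
s_3 = 2.2318505 − (-2.9188435)·(2.2318505 − 4.4400000) / (-2.9188435 − 11.8136000) = 2.2318505 − (6.4452429)/(-14.7324435) = 2.6693368
F(2.6693368) = -0.7746410
s_4 = 2.6693368 − (-0.7746410)·(2.6693368 − 2.2318505) / (-0.7746410 − (-2.9188435)) = 2.6693368 − (-0.3388948)/(2.1442025) = 2.8273885

2.82739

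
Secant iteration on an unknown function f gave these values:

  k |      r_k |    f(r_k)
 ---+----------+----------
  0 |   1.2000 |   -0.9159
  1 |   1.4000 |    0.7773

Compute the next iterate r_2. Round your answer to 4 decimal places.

r_2 = 1.4000 − 0.7773·(1.4000 − 1.2000) / (0.7773 − (-0.9159))
   = 1.4000 − (0.155460)/(1.693200) = 1.308186

1.3082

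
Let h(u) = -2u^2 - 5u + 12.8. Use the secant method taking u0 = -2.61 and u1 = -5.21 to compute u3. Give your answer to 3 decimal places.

h(-2.61) = 12.22580, h(-5.21) = -15.43820
u2 = -5.21000 − (-15.43820)·(-5.21000 − (-2.61000)) / (-15.43820 − 12.22580) = -5.21000 − (40.13932)/(-27.66400) = -3.75904
h(-3.75904) = 3.33442
u3 = -3.75904 − 3.33442·(-3.75904 − (-5.21000)) / (3.33442 − (-15.43820)) = -3.75904 − (4.83811)/(18.77262) = -4.01676

-4.017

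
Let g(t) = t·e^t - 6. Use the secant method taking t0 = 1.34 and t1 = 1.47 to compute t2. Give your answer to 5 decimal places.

1.42992

g(1.34) = -0.8824817, g(1.47) = 0.3933757
t2 = 1.4700000 − 0.3933757·(1.4700000 − 1.3400000) / (0.3933757 − (-0.8824817)) = 1.4700000 − (0.0511388)/(1.2758574) = 1.4299181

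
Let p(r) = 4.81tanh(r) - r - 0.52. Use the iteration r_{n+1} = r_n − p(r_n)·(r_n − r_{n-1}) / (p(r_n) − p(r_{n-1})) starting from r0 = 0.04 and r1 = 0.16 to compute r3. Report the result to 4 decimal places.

p(0.04) = -0.367703, p(0.16) = 0.083099
r2 = 0.160000 − 0.083099·(0.160000 − 0.040000) / (0.083099 − (-0.367703)) = 0.160000 − (0.009972)/(0.450802) = 0.137880
p(0.137880) = 0.001150
r3 = 0.137880 − 0.001150·(0.137880 − 0.160000) / (0.001150 − 0.083099) = 0.137880 − (-0.000025)/(-0.081949) = 0.137569

0.1376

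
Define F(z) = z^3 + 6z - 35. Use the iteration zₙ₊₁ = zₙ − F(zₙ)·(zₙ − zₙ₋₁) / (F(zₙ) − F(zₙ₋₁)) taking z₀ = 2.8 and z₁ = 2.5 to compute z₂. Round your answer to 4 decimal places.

F(2.8) = 3.752000, F(2.5) = -4.375000
z₂ = 2.500000 − (-4.375000)·(2.500000 − 2.800000) / (-4.375000 − 3.752000) = 2.500000 − (1.312500)/(-8.127000) = 2.661499

2.6615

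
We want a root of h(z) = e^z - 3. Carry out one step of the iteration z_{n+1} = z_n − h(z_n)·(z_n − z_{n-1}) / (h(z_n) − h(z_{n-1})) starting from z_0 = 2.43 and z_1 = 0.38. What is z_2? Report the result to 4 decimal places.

h(2.43) = 8.358882, h(0.38) = -1.537715
z_2 = 0.380000 − (-1.537715)·(0.380000 − 2.430000) / (-1.537715 − 8.358882) = 0.380000 − (3.152317)/(-9.896597) = 0.698525

0.6985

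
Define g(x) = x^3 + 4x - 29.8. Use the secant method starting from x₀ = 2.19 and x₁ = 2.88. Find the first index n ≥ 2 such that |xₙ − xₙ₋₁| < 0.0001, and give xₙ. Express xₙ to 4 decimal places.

n = 5, xₙ = 2.6734

g(2.19) = -10.536541, g(2.88) = 5.607872
x₂ = 2.880000 − 5.607872·(0.690000)/(16.144413) = 2.640324;  |Δ| = 0.239676
g(2.640324) = -0.832190
x₃ = 2.640324 − (-0.832190)·(-0.239676)/(-6.440062) = 2.671295;  |Δ| = 0.030971
g(2.671295) = -0.052949
x₄ = 2.671295 − (-0.052949)·(0.030971)/(0.779241) = 2.673399;  |Δ| = 0.002104
g(2.673399) = 0.000556
x₅ = 2.673399 − 0.000556·(0.002104)/(0.053505) = 2.673378;  |Δ| = 0.000022
|x₅ − x₄| = 0.000022 < 0.0001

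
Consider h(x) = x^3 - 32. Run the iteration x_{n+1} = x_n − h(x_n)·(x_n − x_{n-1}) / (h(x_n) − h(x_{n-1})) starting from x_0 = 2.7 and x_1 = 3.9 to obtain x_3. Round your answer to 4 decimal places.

h(2.7) = -12.317000, h(3.9) = 27.319000
x_2 = 3.900000 − 27.319000·(3.900000 − 2.700000) / (27.319000 − (-12.317000)) = 3.900000 − (32.782800)/(39.636000) = 3.072903
h(3.072903) = -2.983386
x_3 = 3.072903 − (-2.983386)·(3.072903 − 3.900000) / (-2.983386 − 27.319000) = 3.072903 − (2.467548)/(-30.302386) = 3.154334

3.1543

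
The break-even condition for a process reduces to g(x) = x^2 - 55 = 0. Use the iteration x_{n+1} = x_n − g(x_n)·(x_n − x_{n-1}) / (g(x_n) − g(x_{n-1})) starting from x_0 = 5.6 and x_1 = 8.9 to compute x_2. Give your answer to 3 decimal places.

g(5.6) = -23.64000, g(8.9) = 24.21000
x_2 = 8.90000 − 24.21000·(8.90000 − 5.60000) / (24.21000 − (-23.64000)) = 8.90000 − (79.89300)/(47.85000) = 7.23034

7.230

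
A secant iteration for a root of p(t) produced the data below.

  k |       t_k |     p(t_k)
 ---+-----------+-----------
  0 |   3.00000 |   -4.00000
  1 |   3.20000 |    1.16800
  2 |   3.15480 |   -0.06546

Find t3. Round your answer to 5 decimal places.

3.15720

t3 = 3.15480 − (-0.06546)·(3.15480 − 3.20000) / (-0.06546 − 1.16800)
   = 3.15480 − (0.0029588)/(-1.2334600) = 3.1571988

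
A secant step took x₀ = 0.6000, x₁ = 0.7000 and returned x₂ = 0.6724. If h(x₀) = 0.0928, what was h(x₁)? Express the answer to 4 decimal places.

-0.0354

The secant line through (0.6000, 0.0928) and (0.7000, h(x₁)) crosses zero at x₂ = 0.6724.
So (0.6000, 0.0928), (0.7000, h(x₁)), (0.6724, 0) are collinear:
h(x₁) = 0.0928 · (0.7000 − 0.6724) / (0.6000 − 0.6724) = 0.0928 · (0.027600)/(-0.072400) = -0.035377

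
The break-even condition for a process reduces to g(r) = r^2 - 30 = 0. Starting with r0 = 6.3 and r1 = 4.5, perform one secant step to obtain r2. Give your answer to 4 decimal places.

5.4028

g(6.3) = 9.690000, g(4.5) = -9.750000
r2 = 4.500000 − (-9.750000)·(4.500000 − 6.300000) / (-9.750000 − 9.690000) = 4.500000 − (17.550000)/(-19.440000) = 5.402778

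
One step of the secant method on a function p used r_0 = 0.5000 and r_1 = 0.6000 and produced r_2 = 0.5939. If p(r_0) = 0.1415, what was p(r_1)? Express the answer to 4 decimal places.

-0.0092

The secant line through (0.5000, 0.1415) and (0.6000, p(r_1)) crosses zero at r_2 = 0.5939.
So (0.5000, 0.1415), (0.6000, p(r_1)), (0.5939, 0) are collinear:
p(r_1) = 0.1415 · (0.6000 − 0.5939) / (0.5000 − 0.5939) = 0.1415 · (0.006100)/(-0.093900) = -0.009192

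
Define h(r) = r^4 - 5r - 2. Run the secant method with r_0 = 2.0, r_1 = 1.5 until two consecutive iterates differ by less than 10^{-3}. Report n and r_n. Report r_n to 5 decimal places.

n = 6, r_n = 1.82665

h(2.0) = 4.0000000, h(1.5) = -4.4375000
r_2 = 1.5000000 − (-4.4375000)·(-0.5000000)/(-8.4375000) = 1.7629630;  |Δ| = 0.2629630
h(1.7629630) = -1.1549121
r_3 = 1.7629630 − (-1.1549121)·(0.2629630)/(3.2825879) = 1.8554812;  |Δ| = 0.0925182
h(1.8554812) = 0.5755371
r_4 = 1.8554812 − 0.5755371·(0.0925182)/(1.7304491) = 1.8247102;  |Δ| = 0.0307710
h(1.8247102) = -0.0375334
r_5 = 1.8247102 − (-0.0375334)·(-0.0307710)/(-0.6130705) = 1.8265940;  |Δ| = 0.0018839
h(1.8265940) = -0.0011002
r_6 = 1.8265940 − (-0.0011002)·(0.0018839)/(0.0364332) = 1.8266509;  |Δ| = 0.0000569
|r_6 − r_5| = 0.0000569 < 10^{-3}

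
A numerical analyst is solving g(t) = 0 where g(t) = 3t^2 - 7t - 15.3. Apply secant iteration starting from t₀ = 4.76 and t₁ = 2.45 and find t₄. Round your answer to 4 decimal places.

3.7032

g(4.76) = 19.352800, g(2.45) = -14.442500
t₂ = 2.450000 − (-14.442500)·(2.450000 − 4.760000) / (-14.442500 − 19.352800) = 2.450000 − (33.362175)/(-33.795300) = 3.437184
g(3.437184) = -3.917588
t₃ = 3.437184 − (-3.917588)·(3.437184 − 2.450000) / (-3.917588 − (-14.442500)) = 3.437184 − (-3.867380)/(10.524912) = 3.804634
g(3.804634) = 1.493281
t₄ = 3.804634 − 1.493281·(3.804634 − 3.437184) / (1.493281 − (-3.917588)) = 3.804634 − (0.548706)/(5.410869) = 3.703226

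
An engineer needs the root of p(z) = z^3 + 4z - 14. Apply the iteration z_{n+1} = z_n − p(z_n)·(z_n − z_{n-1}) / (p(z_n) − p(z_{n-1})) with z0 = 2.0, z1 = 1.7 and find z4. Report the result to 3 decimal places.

p(2.0) = 2.00000, p(1.7) = -2.28700
z2 = 1.70000 − (-2.28700)·(1.70000 − 2.00000) / (-2.28700 − 2.00000) = 1.70000 − (0.68610)/(-4.28700) = 1.86004
p(1.86004) = -0.12454
z3 = 1.86004 − (-0.12454)·(1.86004 − 1.70000) / (-0.12454 − (-2.28700)) = 1.86004 − (-0.01993)/(2.16246) = 1.86926
p(1.86926) = 0.00847
z4 = 1.86926 − 0.00847·(1.86926 − 1.86004) / (0.00847 − (-0.12454)) = 1.86926 − (0.00008)/(0.13301) = 1.86867

1.869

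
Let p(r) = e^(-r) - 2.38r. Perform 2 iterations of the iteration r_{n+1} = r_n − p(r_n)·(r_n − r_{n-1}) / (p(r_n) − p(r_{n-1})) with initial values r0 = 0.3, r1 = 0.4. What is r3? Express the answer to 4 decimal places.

p(0.3) = 0.026818, p(0.4) = -0.281680
r2 = 0.400000 − (-0.281680)·(0.400000 − 0.300000) / (-0.281680 − 0.026818) = 0.400000 − (-0.028168)/(-0.308498) = 0.308693
p(0.308693) = -0.000284
r3 = 0.308693 − (-0.000284)·(0.308693 − 0.400000) / (-0.000284 − (-0.281680)) = 0.308693 − (0.000026)/(0.281396) = 0.308601

0.3086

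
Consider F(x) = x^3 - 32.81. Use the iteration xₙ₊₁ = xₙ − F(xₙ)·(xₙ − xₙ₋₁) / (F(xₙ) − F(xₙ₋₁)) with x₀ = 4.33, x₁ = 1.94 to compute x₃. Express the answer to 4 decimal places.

3.4607

F(4.33) = 48.372737, F(1.94) = -25.508616
x₂ = 1.940000 − (-25.508616)·(1.940000 − 4.330000) / (-25.508616 − 48.372737) = 1.940000 − (60.965592)/(-73.881353) = 2.765182
F(2.765182) = -11.666769
x₃ = 2.765182 − (-11.666769)·(2.765182 − 1.940000) / (-11.666769 − (-25.508616)) = 2.765182 − (-9.627213)/(13.841847) = 3.460697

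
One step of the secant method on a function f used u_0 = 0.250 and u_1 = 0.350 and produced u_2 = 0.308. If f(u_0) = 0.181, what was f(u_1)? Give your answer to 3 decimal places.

The secant line through (0.250, 0.181) and (0.350, f(u_1)) crosses zero at u_2 = 0.308.
So (0.250, 0.181), (0.350, f(u_1)), (0.308, 0) are collinear:
f(u_1) = 0.181 · (0.350 − 0.308) / (0.250 − 0.308) = 0.181 · (0.04200)/(-0.05800) = -0.13107

-0.131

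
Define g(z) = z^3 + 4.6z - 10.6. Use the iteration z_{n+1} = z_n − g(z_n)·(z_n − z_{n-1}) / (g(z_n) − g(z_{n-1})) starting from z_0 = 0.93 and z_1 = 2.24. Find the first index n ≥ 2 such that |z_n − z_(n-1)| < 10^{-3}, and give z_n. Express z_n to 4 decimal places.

g(0.93) = -5.517643, g(2.24) = 10.943424
z_2 = 2.240000 − 10.943424·(1.310000)/(16.461067) = 1.369104;  |Δ| = 0.870896
g(1.369104) = -1.735815
z_3 = 1.369104 − (-1.735815)·(-0.870896)/(-12.679239) = 1.488331;  |Δ| = 0.119228
g(1.488331) = -0.456831
z_4 = 1.488331 − (-0.456831)·(0.119228)/(1.278985) = 1.530917;  |Δ| = 0.042586
g(1.530917) = 0.030240
z_5 = 1.530917 − 0.030240·(0.042586)/(0.487071) = 1.528273;  |Δ| = 0.002644
g(1.528273) = -0.000480
z_6 = 1.528273 − (-0.000480)·(-0.002644)/(-0.030720) = 1.528314;  |Δ| = 0.000041
|z_6 − z_5| = 0.000041 < 10^{-3}

n = 6, z_n = 1.5283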